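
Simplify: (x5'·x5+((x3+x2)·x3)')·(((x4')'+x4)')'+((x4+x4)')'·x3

x4

(x5'·x5+((x3+x2)·x3)')·(((x4')'+x4)')'+((x4+x4)')'·x3
= (x5'·x5+x3')·(((x4')'+x4)')'+((x4+x4)')'·x3
= (x5'·x5+x3')·((x4+x4)')'+((x4+x4)')'·x3
= x3'·((x4+x4)')'+((x4+x4)')'·x3
= ((x4+x4)')'
= (x4')'
= x4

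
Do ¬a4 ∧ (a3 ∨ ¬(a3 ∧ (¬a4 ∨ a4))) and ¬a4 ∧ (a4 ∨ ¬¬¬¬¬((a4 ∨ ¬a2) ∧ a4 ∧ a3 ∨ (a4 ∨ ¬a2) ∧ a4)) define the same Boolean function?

Yes

E1: ¬a4 ∧ (a3 ∨ ¬(a3 ∧ (¬a4 ∨ a4)))
    = ¬a4 ∧ (a3 ∨ ¬a3)
    = ¬a4
E2: ¬a4 ∧ (a4 ∨ ¬¬¬¬¬((a4 ∨ ¬a2) ∧ a4 ∧ a3 ∨ (a4 ∨ ¬a2) ∧ a4))
    = ¬a4 ∧ (a4 ∨ ¬¬¬((a4 ∨ ¬a2) ∧ a4 ∧ a3 ∨ (a4 ∨ ¬a2) ∧ a4))
    = ¬a4 ∧ (a4 ∨ ¬¬¬((a4 ∨ ¬a2) ∧ a4))
    = ¬a4 ∧ (a4 ∨ ¬((a4 ∨ ¬a2) ∧ a4))
    = ¬a4 ∧ (a4 ∨ ¬a4)
    = ¬a4
Both reduce to ¬a4, so they are equivalent.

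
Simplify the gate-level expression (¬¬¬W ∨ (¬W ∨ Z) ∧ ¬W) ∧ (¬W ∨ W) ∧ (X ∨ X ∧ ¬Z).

(¬¬¬W ∨ (¬W ∨ Z) ∧ ¬W) ∧ (¬W ∨ W) ∧ (X ∨ X ∧ ¬Z)
= (¬¬¬W ∨ (¬W ∨ Z) ∧ ¬W) ∧ (¬W ∨ W) ∧ X
= (¬¬¬W ∨ (¬W ∨ Z) ∧ ¬W) ∧ X
= (¬¬¬W ∨ ¬W) ∧ X
= (¬W ∨ ¬W) ∧ X
= ¬W ∧ X

¬W ∧ X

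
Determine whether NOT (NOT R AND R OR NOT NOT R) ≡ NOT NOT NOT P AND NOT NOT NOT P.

E1: NOT (NOT R AND R OR NOT NOT R)
    = NOT NOT NOT R   (complement / identity)
    = NOT R   (double negation)
E2: NOT NOT NOT P AND NOT NOT NOT P
    = NOT NOT NOT P   (idempotence)
    = NOT P   (double negation)
These differ: at P=1, R=0, E1 = 1 but E2 = 0.

No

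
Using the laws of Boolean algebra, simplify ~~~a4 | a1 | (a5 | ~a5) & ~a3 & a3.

~a4 | a1

~~~a4 | a1 | (a5 | ~a5) & ~a3 & a3
= ~a4 | a1 | (a5 | ~a5) & ~a3 & a3   — double negation
= ~a4 | a1 | ~a3 & a3   — complement / identity
= ~a4 | a1   — complement / identity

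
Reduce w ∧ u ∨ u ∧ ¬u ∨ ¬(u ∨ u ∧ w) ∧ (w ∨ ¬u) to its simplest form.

w ∧ u ∨ u ∧ ¬u ∨ ¬(u ∨ u ∧ w) ∧ (w ∨ ¬u)
= w ∧ u ∨ u ∧ ¬u ∨ ¬u ∧ (w ∨ ¬u)
= (w ∨ ¬u) ∧ u ∨ ¬u ∧ (w ∨ ¬u)
= w ∨ ¬u

w ∨ ¬u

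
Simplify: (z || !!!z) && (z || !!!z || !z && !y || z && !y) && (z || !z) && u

(z || !!!z) && (z || !!!z || !z && !y || z && !y) && (z || !z) && u
= (z || !!!z) && (z || !!!z || !y) && (z || !z) && u   [distribution]
= (z || !!!z) && (z || !z) && u   [absorption]
= (z || !!!z) && u   [complement / identity]
= (z || !z) && u   [double negation]
= u   [complement / identity]

u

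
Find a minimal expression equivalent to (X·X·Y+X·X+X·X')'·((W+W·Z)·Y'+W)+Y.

X'·W+Y

(X·X·Y+X·X+X·X')'·((W+W·Z)·Y'+W)+Y
= (X·X·Y+X·X+X·X')'·(W·Y'+W)+Y   — absorption
= (X·X+X·X')'·(W·Y'+W)+Y   — absorption
= (X·X+X·X')'·W+Y   — absorption
= X'·W+Y   — distribution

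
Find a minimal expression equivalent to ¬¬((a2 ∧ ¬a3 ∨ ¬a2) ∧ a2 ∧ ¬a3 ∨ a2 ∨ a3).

a2 ∨ a3

¬¬((a2 ∧ ¬a3 ∨ ¬a2) ∧ a2 ∧ ¬a3 ∨ a2 ∨ a3)
= ¬¬(a2 ∧ ¬a3 ∨ a2 ∨ a3)   — absorption
= a2 ∧ ¬a3 ∨ a2 ∨ a3   — double negation
= a2 ∨ a3   — absorption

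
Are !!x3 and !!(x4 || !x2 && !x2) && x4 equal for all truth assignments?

No

E1: !!x3
    = x3
E2: !!(x4 || !x2 && !x2) && x4
    = (x4 || !x2 && !x2) && x4
    = (x4 || !x2) && x4
    = x4
These differ: at x2=0, x3=1, x4=0, E1 = 1 but E2 = 0.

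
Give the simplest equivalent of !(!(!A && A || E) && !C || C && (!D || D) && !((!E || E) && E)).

!(!(!A && A || E) && !C || C && (!D || D) && !((!E || E) && E))
= !(!(!A && A || E) && !C || C && (!D || D) && !E)   — complement / identity
= !(!(!A && A || E) && !C || C && !E)   — complement / identity
= !(!E && !C || C && !E)   — complement / identity
= !!E   — distribution
= E   — double negation

E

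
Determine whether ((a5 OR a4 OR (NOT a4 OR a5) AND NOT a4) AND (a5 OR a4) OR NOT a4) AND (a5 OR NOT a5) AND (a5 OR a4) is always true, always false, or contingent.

contingent

((a5 OR a4 OR (NOT a4 OR a5) AND NOT a4) AND (a5 OR a4) OR NOT a4) AND (a5 OR NOT a5) AND (a5 OR a4)
= ((a5 OR a4 OR NOT a4) AND (a5 OR a4) OR NOT a4) AND (a5 OR NOT a5) AND (a5 OR a4)   (absorption)
= (a5 OR a4 OR NOT a4) AND (a5 OR NOT a5) AND (a5 OR a4)   (absorption)
= (a5 OR a4 OR NOT a4) AND (a5 OR a4)   (complement / identity)
= a5 OR a4   (absorption)
This depends on a4, a5, so it is not a constant.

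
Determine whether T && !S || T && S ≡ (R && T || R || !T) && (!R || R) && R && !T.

No

E1: T && !S || T && S
    = T   — distribution
E2: (R && T || R || !T) && (!R || R) && R && !T
    = (R || !T) && (!R || R) && R && !T   — absorption
    = (R || !T) && R && !T   — complement / identity
    = R && !T   — absorption
These differ: at R=1, S=0, T=1, E1 = 1 but E2 = 0.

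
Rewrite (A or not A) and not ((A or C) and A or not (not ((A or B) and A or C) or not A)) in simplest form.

not A

(A or not A) and not ((A or C) and A or not (not ((A or B) and A or C) or not A))
= (A or not A) and not ((A or C) and A or ((A or B) and A or C) and A)
= not ((A or C) and A or ((A or B) and A or C) and A)
= not ((A or C) and A or (A or C) and A)
= not ((A or C) and A)
= not A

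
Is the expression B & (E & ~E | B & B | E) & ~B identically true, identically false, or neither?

B & (E & ~E | B & B | E) & ~B
= B & (B & B | E) & ~B   (complement / identity)
= B & (B | E) & ~B   (idempotence)
= B & ~B   (absorption)
= 0   (complement)

identically false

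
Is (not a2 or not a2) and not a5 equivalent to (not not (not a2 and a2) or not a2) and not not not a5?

Yes

E1: (not a2 or not a2) and not a5
    = not a2 and not a5   — idempotence
E2: (not not (not a2 and a2) or not a2) and not not not a5
    = (not a2 and a2 or not a2) and not not not a5   — double negation
    = (not a2 and a2 or not a2) and not a5   — double negation
    = not a2 and not a5   — complement / identity
Both reduce to not a2 and not a5, so they are equivalent.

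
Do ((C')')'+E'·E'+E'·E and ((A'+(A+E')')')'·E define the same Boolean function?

No

E1: ((C')')'+E'·E'+E'·E
    = ((C')')'+E'   (distribution)
    = C'+E'   (double negation)
E2: ((A'+(A+E')')')'·E
    = (A·(A+E'))'·E   (De Morgan)
    = A'·E   (absorption)
These differ: at A=0, C=0, E=0, E1 = 1 but E2 = 0.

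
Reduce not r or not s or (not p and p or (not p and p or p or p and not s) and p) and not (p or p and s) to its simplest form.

not r or not s or (not p and p or (not p and p or p or p and not s) and p) and not (p or p and s)
= not r or not s or (not p and p or (p or p and not s) and p) and not (p or p and s)   [complement / identity]
= not r or not s or (not p and p or (p or p and not s) and p) and not p   [absorption]
= not r or not s or (not p and p or p and p) and not p   [absorption]
= not r or not s or p and not p   [distribution]
= not r or not s   [complement / identity]

not r or not s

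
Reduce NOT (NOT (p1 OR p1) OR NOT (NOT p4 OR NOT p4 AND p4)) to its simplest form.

NOT (NOT (p1 OR p1) OR NOT (NOT p4 OR NOT p4 AND p4))
= NOT (NOT p1 OR NOT (NOT p4 OR NOT p4 AND p4))   (idempotence)
= p1 AND (NOT p4 OR NOT p4 AND p4)   (De Morgan)
= p1 AND NOT p4   (complement / identity)

p1 AND NOT p4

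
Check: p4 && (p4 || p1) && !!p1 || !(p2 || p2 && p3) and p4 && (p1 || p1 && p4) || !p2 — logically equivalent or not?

E1: p4 && (p4 || p1) && !!p1 || !(p2 || p2 && p3)
    = p4 && !!p1 || !(p2 || p2 && p3)
    = p4 && !!p1 || !p2
    = p4 && p1 || !p2
E2: p4 && (p1 || p1 && p4) || !p2
    = p4 && p1 || !p2
Both reduce to p4 && p1 || !p2, so they are equivalent.

Yes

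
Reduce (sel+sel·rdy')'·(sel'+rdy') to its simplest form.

(sel+sel·rdy')'·(sel'+rdy')
= sel'·(sel'+rdy')   — absorption
= sel'   — absorption

sel'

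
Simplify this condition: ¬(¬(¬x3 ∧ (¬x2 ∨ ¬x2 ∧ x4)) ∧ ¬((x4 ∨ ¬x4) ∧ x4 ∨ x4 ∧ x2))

¬(¬(¬x3 ∧ (¬x2 ∨ ¬x2 ∧ x4)) ∧ ¬((x4 ∨ ¬x4) ∧ x4 ∨ x4 ∧ x2))
= ¬(¬(¬x3 ∧ (¬x2 ∨ ¬x2 ∧ x4)) ∧ ¬(x4 ∨ x4 ∧ x2))   (complement / identity)
= ¬x3 ∧ (¬x2 ∨ ¬x2 ∧ x4) ∨ x4 ∨ x4 ∧ x2   (De Morgan)
= ¬x3 ∧ (¬x2 ∨ ¬x2 ∧ x4) ∨ x4   (absorption)
= ¬x3 ∧ ¬x2 ∨ x4   (absorption)

¬x3 ∧ ¬x2 ∨ x4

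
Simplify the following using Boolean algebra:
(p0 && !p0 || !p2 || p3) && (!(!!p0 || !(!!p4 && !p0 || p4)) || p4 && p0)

(!p2 || p3) && p4

(p0 && !p0 || !p2 || p3) && (!(!!p0 || !(!!p4 && !p0 || p4)) || p4 && p0)
= (p0 && !p0 || !p2 || p3) && (!(!!p0 || !(p4 && !p0 || p4)) || p4 && p0)   (double negation)
= (p0 && !p0 || !p2 || p3) && (!p0 && (p4 && !p0 || p4) || p4 && p0)   (De Morgan)
= (!p2 || p3) && (!p0 && (p4 && !p0 || p4) || p4 && p0)   (complement / identity)
= (!p2 || p3) && (!p0 && p4 || p4 && p0)   (absorption)
= (!p2 || p3) && p4   (distribution)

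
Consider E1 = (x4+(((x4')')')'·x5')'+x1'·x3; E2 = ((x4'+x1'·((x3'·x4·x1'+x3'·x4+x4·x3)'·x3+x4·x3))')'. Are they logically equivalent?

Yes

E1: (x4+(((x4')')')'·x5')'+x1'·x3
    = (x4+(x4')'·x5')'+x1'·x3   [double negation]
    = (x4+x4·x5')'+x1'·x3   [double negation]
    = x4'+x1'·x3   [absorption]
E2: ((x4'+x1'·((x3'·x4·x1'+x3'·x4+x4·x3)'·x3+x4·x3))')'
    = ((x4'+x1'·((x3'·x4+x4·x3)'·x3+x4·x3))')'   [absorption]
    = ((x4'+x1'·(x4'·x3+x4·x3))')'   [distribution]
    = ((x4'+x1'·x3)')'   [distribution]
    = x4'+x1'·x3   [double negation]
Both reduce to x4'+x1'·x3, so they are equivalent.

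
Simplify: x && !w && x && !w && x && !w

x && !w && x && !w && x && !w
= x && !w && x && !w   (idempotence)
= x && !w   (idempotence)

x && !w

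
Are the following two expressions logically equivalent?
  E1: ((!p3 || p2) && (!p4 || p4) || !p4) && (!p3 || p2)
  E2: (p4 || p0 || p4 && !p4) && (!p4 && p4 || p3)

No

E1: ((!p3 || p2) && (!p4 || p4) || !p4) && (!p3 || p2)
    = (!p3 || p2 || !p4) && (!p3 || p2)   — complement / identity
    = !p3 || p2   — absorption
E2: (p4 || p0 || p4 && !p4) && (!p4 && p4 || p3)
    = (p4 || p0) && (!p4 && p4 || p3)   — complement / identity
    = (p4 || p0) && p3   — complement / identity
These differ: at p0=0, p2=0, p3=0, p4=0, E1 = 1 but E2 = 0.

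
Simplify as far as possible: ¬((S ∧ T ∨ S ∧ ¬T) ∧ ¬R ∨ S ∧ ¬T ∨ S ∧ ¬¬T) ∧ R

¬S ∧ R

¬((S ∧ T ∨ S ∧ ¬T) ∧ ¬R ∨ S ∧ ¬T ∨ S ∧ ¬¬T) ∧ R
= ¬(S ∧ ¬R ∨ S ∧ ¬T ∨ S ∧ ¬¬T) ∧ R   — distribution
= ¬(S ∧ ¬R ∨ S ∧ ¬T ∨ S ∧ T) ∧ R   — double negation
= ¬(S ∧ ¬R ∨ S) ∧ R   — distribution
= ¬S ∧ R   — absorption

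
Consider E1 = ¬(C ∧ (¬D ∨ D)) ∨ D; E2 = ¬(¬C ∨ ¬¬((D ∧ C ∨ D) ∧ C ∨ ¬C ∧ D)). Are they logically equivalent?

E1: ¬(C ∧ (¬D ∨ D)) ∨ D
    = ¬C ∨ D
E2: ¬(¬C ∨ ¬¬((D ∧ C ∨ D) ∧ C ∨ ¬C ∧ D))
    = ¬(¬C ∨ ¬¬(D ∧ C ∨ ¬C ∧ D))
    = ¬(¬C ∨ ¬¬D)
    = C ∧ ¬D
These differ: at C=0, D=0, E1 = 1 but E2 = 0.

No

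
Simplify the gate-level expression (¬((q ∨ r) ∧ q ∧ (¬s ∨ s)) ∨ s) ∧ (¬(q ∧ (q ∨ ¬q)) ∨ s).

(¬((q ∨ r) ∧ q ∧ (¬s ∨ s)) ∨ s) ∧ (¬(q ∧ (q ∨ ¬q)) ∨ s)
= (¬((q ∨ r) ∧ q ∧ (¬s ∨ s)) ∨ s) ∧ (¬q ∨ s)   (complement / identity)
= (¬(q ∧ (¬s ∨ s)) ∨ s) ∧ (¬q ∨ s)   (absorption)
= (¬q ∨ s) ∧ (¬q ∨ s)   (complement / identity)
= ¬q ∨ s   (idempotence)

¬q ∨ s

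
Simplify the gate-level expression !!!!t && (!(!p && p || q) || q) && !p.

!!!!t && (!(!p && p || q) || q) && !p
= !!!!t && (!q || q) && !p
= !!!!t && !p
= !!t && !p
= t && !p

t && !p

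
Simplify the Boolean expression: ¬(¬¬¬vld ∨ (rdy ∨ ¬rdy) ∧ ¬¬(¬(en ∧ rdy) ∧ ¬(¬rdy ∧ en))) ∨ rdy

¬(¬¬¬vld ∨ (rdy ∨ ¬rdy) ∧ ¬¬(¬(en ∧ rdy) ∧ ¬(¬rdy ∧ en))) ∨ rdy
= ¬(¬¬¬vld ∨ ¬¬(¬(en ∧ rdy) ∧ ¬(¬rdy ∧ en))) ∨ rdy   (complement / identity)
= ¬(¬vld ∨ ¬¬(¬(en ∧ rdy) ∧ ¬(¬rdy ∧ en))) ∨ rdy   (double negation)
= vld ∧ ¬(¬(en ∧ rdy) ∧ ¬(¬rdy ∧ en)) ∨ rdy   (De Morgan)
= vld ∧ (en ∧ rdy ∨ ¬rdy ∧ en) ∨ rdy   (De Morgan)
= vld ∧ en ∨ rdy   (distribution)

vld ∧ en ∨ rdy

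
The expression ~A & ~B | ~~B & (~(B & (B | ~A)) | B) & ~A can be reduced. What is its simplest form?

~A

~A & ~B | ~~B & (~(B & (B | ~A)) | B) & ~A
= ~A & ~B | B & (~(B & (B | ~A)) | B) & ~A
= ~A & ~B | B & (~B | B) & ~A
= ~A & ~B | B & ~A
= ~A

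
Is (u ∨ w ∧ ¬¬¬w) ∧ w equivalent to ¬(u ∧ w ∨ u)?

E1: (u ∨ w ∧ ¬¬¬w) ∧ w
    = (u ∨ w ∧ ¬w) ∧ w
    = u ∧ w
E2: ¬(u ∧ w ∨ u)
    = ¬u
These differ: at u=0, w=1, E1 = 0 but E2 = 1.

No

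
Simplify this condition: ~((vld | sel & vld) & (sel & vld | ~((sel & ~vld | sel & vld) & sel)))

~((vld | sel & vld) & (sel & vld | ~((sel & ~vld | sel & vld) & sel)))
= ~(sel & vld | vld & ~((sel & ~vld | sel & vld) & sel))   [distribution]
= ~(sel & vld | vld & ~(sel & sel))   [distribution]
= ~(sel & vld | vld & ~sel)   [idempotence]
= ~vld   [distribution]

~vld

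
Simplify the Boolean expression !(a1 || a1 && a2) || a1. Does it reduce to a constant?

!(a1 || a1 && a2) || a1
= !a1 || a1   [absorption]
= true   [complement]

true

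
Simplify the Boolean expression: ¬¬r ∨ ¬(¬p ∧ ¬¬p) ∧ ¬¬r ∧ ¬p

¬¬r ∨ ¬(¬p ∧ ¬¬p) ∧ ¬¬r ∧ ¬p
= ¬¬r ∨ (p ∨ ¬p) ∧ ¬¬r ∧ ¬p
= ¬¬r ∨ ¬¬r ∧ ¬p
= ¬¬r
= r

r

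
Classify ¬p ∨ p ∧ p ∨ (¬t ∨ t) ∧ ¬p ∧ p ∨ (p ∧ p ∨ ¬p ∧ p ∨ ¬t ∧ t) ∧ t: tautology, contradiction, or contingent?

tautology

¬p ∨ p ∧ p ∨ (¬t ∨ t) ∧ ¬p ∧ p ∨ (p ∧ p ∨ ¬p ∧ p ∨ ¬t ∧ t) ∧ t
= ¬p ∨ p ∧ p ∨ ¬p ∧ p ∨ (p ∧ p ∨ ¬p ∧ p ∨ ¬t ∧ t) ∧ t
= ¬p ∨ p ∧ p ∨ ¬p ∧ p ∨ (p ∧ p ∨ ¬p ∧ p) ∧ t
= ¬p ∨ p ∧ p ∨ ¬p ∧ p
= ¬p ∨ p
= True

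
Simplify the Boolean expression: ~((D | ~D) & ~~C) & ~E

~((D | ~D) & ~~C) & ~E
= ~((D | ~D) & C) & ~E   (double negation)
= ~C & ~E   (complement / identity)

~C & ~E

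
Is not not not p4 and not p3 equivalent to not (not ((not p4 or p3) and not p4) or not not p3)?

Yes

E1: not not not p4 and not p3
    = not p4 and not p3
E2: not (not ((not p4 or p3) and not p4) or not not p3)
    = not (not not p4 or not not p3)
    = not p4 and not p3
Both reduce to not p4 and not p3, so they are equivalent.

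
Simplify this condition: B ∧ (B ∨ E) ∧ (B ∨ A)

B ∧ (B ∨ E) ∧ (B ∨ A)
= B ∧ (B ∨ A)   (absorption)
= B   (absorption)

B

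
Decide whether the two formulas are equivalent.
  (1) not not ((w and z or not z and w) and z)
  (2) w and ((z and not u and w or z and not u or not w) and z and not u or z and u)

E1: not not ((w and z or not z and w) and z)
    = not not (w and z)
    = w and z
E2: w and ((z and not u and w or z and not u or not w) and z and not u or z and u)
    = w and ((z and not u or not w) and z and not u or z and u)
    = w and (z and not u or z and u)
    = w and z
Both reduce to w and z, so they are equivalent.

Yes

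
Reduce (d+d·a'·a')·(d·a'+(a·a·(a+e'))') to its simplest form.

(d+d·a'·a')·(d·a'+(a·a·(a+e'))')
= (d+d·a'·a')·(d·a'+(a·a)')   (absorption)
= (d+d·a')·(d·a'+(a·a)')   (idempotence)
= d·a'+d·(a·a)'   (distribution)
= d·a'+d·a'   (idempotence)
= d·a'   (idempotence)

d·a'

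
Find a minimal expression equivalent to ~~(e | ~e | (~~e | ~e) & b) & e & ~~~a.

~~(e | ~e | (~~e | ~e) & b) & e & ~~~a
= ~~(e | ~e | (~~e | ~e) & b) & e & ~a   (double negation)
= ~~(e | ~e | (e | ~e) & b) & e & ~a   (double negation)
= (e | ~e | (e | ~e) & b) & e & ~a   (double negation)
= (e | ~e) & e & ~a   (absorption)
= e & ~a   (complement / identity)

e & ~a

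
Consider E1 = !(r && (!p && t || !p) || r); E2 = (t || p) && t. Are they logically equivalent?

No

E1: !(r && (!p && t || !p) || r)
    = !(r && !p || r)
    = !r
E2: (t || p) && t
    = t
These differ: at p=0, r=0, t=0, E1 = 1 but E2 = 0.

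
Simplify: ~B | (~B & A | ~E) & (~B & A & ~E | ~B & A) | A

~B | (~B & A | ~E) & (~B & A & ~E | ~B & A) | A
= ~B | (~B & A | ~E) & ~B & A | A   — absorption
= ~B | ~B & A | A   — absorption
= ~B | A   — absorption

~B | A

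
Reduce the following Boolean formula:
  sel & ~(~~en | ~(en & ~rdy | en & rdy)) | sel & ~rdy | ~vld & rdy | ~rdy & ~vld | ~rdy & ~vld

sel & ~rdy | ~vld

sel & ~(~~en | ~(en & ~rdy | en & rdy)) | sel & ~rdy | ~vld & rdy | ~rdy & ~vld | ~rdy & ~vld
= sel & ~(~~en | ~(en & ~rdy | en & rdy)) | sel & ~rdy | ~vld & rdy | ~rdy & ~vld   — idempotence
= sel & ~(~~en | ~en) | sel & ~rdy | ~vld & rdy | ~rdy & ~vld   — distribution
= sel & ~(~~en | ~en) | sel & ~rdy | ~vld   — distribution
= sel & (~(~~en | ~en) | ~rdy) | ~vld   — distribution
= sel & (~en & en | ~rdy) | ~vld   — De Morgan
= sel & ~rdy | ~vld   — complement / identity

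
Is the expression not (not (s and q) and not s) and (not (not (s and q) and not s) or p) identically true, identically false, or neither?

not (not (s and q) and not s) and (not (not (s and q) and not s) or p)
= not (not (s and q) and not s)
= s and q or s
= s
This depends on s, so it is not a constant.

neither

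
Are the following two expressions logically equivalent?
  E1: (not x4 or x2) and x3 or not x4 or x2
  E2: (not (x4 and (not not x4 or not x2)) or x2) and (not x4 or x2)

Yes

E1: (not x4 or x2) and x3 or not x4 or x2
    = not x4 or x2
E2: (not (x4 and (not not x4 or not x2)) or x2) and (not x4 or x2)
    = (not (x4 and (x4 or not x2)) or x2) and (not x4 or x2)
    = (not x4 or x2) and (not x4 or x2)
    = not x4 or x2
Both reduce to not x4 or x2, so they are equivalent.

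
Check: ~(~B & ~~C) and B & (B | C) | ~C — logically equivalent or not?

E1: ~(~B & ~~C)
    = B | ~C   [De Morgan]
E2: B & (B | C) | ~C
    = B | ~C   [absorption]
Both reduce to B | ~C, so they are equivalent.

Yes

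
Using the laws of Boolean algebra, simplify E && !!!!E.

E

E && !!!!E
= E && !!E   — double negation
= E && E   — double negation
= E   — idempotence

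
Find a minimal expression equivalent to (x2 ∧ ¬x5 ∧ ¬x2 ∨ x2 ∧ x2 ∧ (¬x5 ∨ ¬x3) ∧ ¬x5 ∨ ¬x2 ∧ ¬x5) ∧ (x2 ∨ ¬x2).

(x2 ∧ ¬x5 ∧ ¬x2 ∨ x2 ∧ x2 ∧ (¬x5 ∨ ¬x3) ∧ ¬x5 ∨ ¬x2 ∧ ¬x5) ∧ (x2 ∨ ¬x2)
= x2 ∧ ¬x5 ∧ ¬x2 ∨ x2 ∧ x2 ∧ (¬x5 ∨ ¬x3) ∧ ¬x5 ∨ ¬x2 ∧ ¬x5
= x2 ∧ ¬x5 ∧ ¬x2 ∨ x2 ∧ x2 ∧ ¬x5 ∨ ¬x2 ∧ ¬x5
= x2 ∧ ¬x5 ∨ ¬x2 ∧ ¬x5
= ¬x5

¬x5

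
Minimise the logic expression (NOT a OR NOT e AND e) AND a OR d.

(NOT a OR NOT e AND e) AND a OR d
= NOT a AND a OR d   [complement / identity]
= d   [complement / identity]

d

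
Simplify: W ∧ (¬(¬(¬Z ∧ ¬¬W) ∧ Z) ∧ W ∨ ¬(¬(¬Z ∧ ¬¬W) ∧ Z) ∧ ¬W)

W ∧ ¬Z

W ∧ (¬(¬(¬Z ∧ ¬¬W) ∧ Z) ∧ W ∨ ¬(¬(¬Z ∧ ¬¬W) ∧ Z) ∧ ¬W)
= W ∧ ¬(¬(¬Z ∧ ¬¬W) ∧ Z)   (distribution)
= W ∧ ¬((Z ∨ ¬W) ∧ Z)   (De Morgan)
= W ∧ ¬Z   (absorption)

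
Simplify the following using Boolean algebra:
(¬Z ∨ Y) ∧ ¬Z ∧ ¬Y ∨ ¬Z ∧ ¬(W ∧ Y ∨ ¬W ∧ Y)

(¬Z ∨ Y) ∧ ¬Z ∧ ¬Y ∨ ¬Z ∧ ¬(W ∧ Y ∨ ¬W ∧ Y)
= ¬Z ∧ ¬Y ∨ ¬Z ∧ ¬(W ∧ Y ∨ ¬W ∧ Y)
= ¬Z ∧ ¬Y ∨ ¬Z ∧ ¬Y
= ¬Z ∧ ¬Y

¬Z ∧ ¬Y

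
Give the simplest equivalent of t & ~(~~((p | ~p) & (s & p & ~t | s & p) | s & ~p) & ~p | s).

t & ~s

t & ~(~~((p | ~p) & (s & p & ~t | s & p) | s & ~p) & ~p | s)
= t & ~(((p | ~p) & (s & p & ~t | s & p) | s & ~p) & ~p | s)   [double negation]
= t & ~(((p | ~p) & s & p | s & ~p) & ~p | s)   [absorption]
= t & ~((s & p | s & ~p) & ~p | s)   [complement / identity]
= t & ~(s & ~p | s)   [distribution]
= t & ~s   [absorption]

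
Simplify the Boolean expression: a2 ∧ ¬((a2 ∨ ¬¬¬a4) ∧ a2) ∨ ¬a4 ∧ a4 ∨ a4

a2 ∧ ¬((a2 ∨ ¬¬¬a4) ∧ a2) ∨ ¬a4 ∧ a4 ∨ a4
= a2 ∧ ¬((a2 ∨ ¬a4) ∧ a2) ∨ ¬a4 ∧ a4 ∨ a4
= a2 ∧ ¬a2 ∨ ¬a4 ∧ a4 ∨ a4
= a2 ∧ ¬a2 ∨ a4
= a4

a4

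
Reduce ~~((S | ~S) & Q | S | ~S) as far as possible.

1

~~((S | ~S) & Q | S | ~S)
= ~~(S | ~S)   (absorption)
= S | ~S   (double negation)
= 1   (complement)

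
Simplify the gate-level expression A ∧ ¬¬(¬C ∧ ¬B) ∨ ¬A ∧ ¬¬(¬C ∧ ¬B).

A ∧ ¬¬(¬C ∧ ¬B) ∨ ¬A ∧ ¬¬(¬C ∧ ¬B)
= ¬¬(¬C ∧ ¬B)   — distribution
= ¬C ∧ ¬B   — double negation

¬C ∧ ¬B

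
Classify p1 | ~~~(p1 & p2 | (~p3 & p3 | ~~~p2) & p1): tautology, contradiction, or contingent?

tautology

p1 | ~~~(p1 & p2 | (~p3 & p3 | ~~~p2) & p1)
= p1 | ~~~(p1 & p2 | ~~~p2 & p1)   [complement / identity]
= p1 | ~~~(p1 & p2 | ~p2 & p1)   [double negation]
= p1 | ~~~p1   [distribution]
= p1 | ~p1   [double negation]
= 1   [complement]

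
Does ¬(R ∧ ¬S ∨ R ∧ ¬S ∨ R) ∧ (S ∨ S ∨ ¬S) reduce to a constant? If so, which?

¬(R ∧ ¬S ∨ R ∧ ¬S ∨ R) ∧ (S ∨ S ∨ ¬S)
= ¬(R ∧ ¬S ∨ R) ∧ (S ∨ S ∨ ¬S)   [idempotence]
= ¬(R ∧ ¬S ∨ R) ∧ (S ∨ ¬S)   [idempotence]
= ¬R ∧ (S ∨ ¬S)   [absorption]
= ¬R   [complement / identity]
This depends on R, so it is not a constant.

no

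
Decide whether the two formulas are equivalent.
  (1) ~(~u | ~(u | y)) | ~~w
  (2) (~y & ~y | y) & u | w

Yes

E1: ~(~u | ~(u | y)) | ~~w
    = u & (u | y) | ~~w   (De Morgan)
    = u & (u | y) | w   (double negation)
    = u | w   (absorption)
E2: (~y & ~y | y) & u | w
    = (~y | y) & u | w   (idempotence)
    = u | w   (complement / identity)
Both reduce to u | w, so they are equivalent.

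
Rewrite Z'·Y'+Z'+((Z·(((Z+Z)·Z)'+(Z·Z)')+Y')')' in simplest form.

Z'+Y'

Z'·Y'+Z'+((Z·(((Z+Z)·Z)'+(Z·Z)')+Y')')'
= Z'·Y'+Z'+((Z·((Z·Z)'+(Z·Z)')+Y')')'   [idempotence]
= Z'·Y'+Z'+((Z·(Z·Z)'+Y')')'   [idempotence]
= Z'·Y'+Z'+((Z·Z'+Y')')'   [idempotence]
= Z'+((Z·Z'+Y')')'   [absorption]
= Z'+((Y')')'   [complement / identity]
= Z'+Y'   [double negation]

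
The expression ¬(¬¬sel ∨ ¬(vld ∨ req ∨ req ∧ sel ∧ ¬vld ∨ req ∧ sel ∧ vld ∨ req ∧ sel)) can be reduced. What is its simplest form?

¬sel ∧ (vld ∨ req)

¬(¬¬sel ∨ ¬(vld ∨ req ∨ req ∧ sel ∧ ¬vld ∨ req ∧ sel ∧ vld ∨ req ∧ sel))
= ¬(¬¬sel ∨ ¬(vld ∨ req ∨ req ∧ sel ∧ ¬vld ∨ req ∧ sel))
= ¬(¬¬sel ∨ ¬(vld ∨ req ∨ req ∧ sel))
= ¬(¬¬sel ∨ ¬(vld ∨ req))
= ¬sel ∧ (vld ∨ req)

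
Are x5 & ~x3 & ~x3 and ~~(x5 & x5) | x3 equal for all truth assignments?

E1: x5 & ~x3 & ~x3
    = x5 & ~x3
E2: ~~(x5 & x5) | x3
    = x5 & x5 | x3
    = x5 | x3
These differ: at x3=1, x5=0, E1 = 0 but E2 = 1.

No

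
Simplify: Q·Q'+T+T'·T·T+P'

T+P'

Q·Q'+T+T'·T·T+P'
= T+T'·T·T+P'   (complement / identity)
= T+T'·T+P'   (idempotence)
= T+P'   (complement / identity)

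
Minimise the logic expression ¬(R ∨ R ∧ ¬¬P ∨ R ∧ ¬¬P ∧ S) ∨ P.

¬(R ∨ R ∧ ¬¬P ∨ R ∧ ¬¬P ∧ S) ∨ P
= ¬(R ∨ R ∧ ¬¬P) ∨ P   [absorption]
= ¬(R ∨ R ∧ P) ∨ P   [double negation]
= ¬R ∨ P   [absorption]

¬R ∨ P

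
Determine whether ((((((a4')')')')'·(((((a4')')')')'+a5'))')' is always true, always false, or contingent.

contingent

((((((a4')')')')'·(((((a4')')')')'+a5'))')'
= ((((((a4')')')')')')'   — absorption
= ((((a4')')')')'   — double negation
= ((a4')')'   — double negation
= a4'   — double negation
This depends on a4, so it is not a constant.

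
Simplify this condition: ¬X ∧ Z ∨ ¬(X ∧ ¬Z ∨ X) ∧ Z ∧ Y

¬X ∧ Z

¬X ∧ Z ∨ ¬(X ∧ ¬Z ∨ X) ∧ Z ∧ Y
= ¬X ∧ Z ∨ ¬X ∧ Z ∧ Y
= ¬X ∧ Z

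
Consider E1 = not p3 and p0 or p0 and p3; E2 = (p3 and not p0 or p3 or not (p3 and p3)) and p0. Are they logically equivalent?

E1: not p3 and p0 or p0 and p3
    = p0   — distribution
E2: (p3 and not p0 or p3 or not (p3 and p3)) and p0
    = (p3 or not (p3 and p3)) and p0   — absorption
    = (p3 or not p3) and p0   — idempotence
    = p0   — complement / identity
Both reduce to p0, so they are equivalent.

Yes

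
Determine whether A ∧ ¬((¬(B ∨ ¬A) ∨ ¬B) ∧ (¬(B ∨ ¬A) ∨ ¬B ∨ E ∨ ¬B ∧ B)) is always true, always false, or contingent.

contingent

A ∧ ¬((¬(B ∨ ¬A) ∨ ¬B) ∧ (¬(B ∨ ¬A) ∨ ¬B ∨ E ∨ ¬B ∧ B))
= A ∧ ¬((¬(B ∨ ¬A) ∨ ¬B) ∧ (¬(B ∨ ¬A) ∨ ¬B ∨ E))   [complement / identity]
= A ∧ ¬(¬(B ∨ ¬A) ∨ ¬B)   [absorption]
= A ∧ (B ∨ ¬A) ∧ B   [De Morgan]
= A ∧ B   [absorption]
This depends on A, B, so it is not a constant.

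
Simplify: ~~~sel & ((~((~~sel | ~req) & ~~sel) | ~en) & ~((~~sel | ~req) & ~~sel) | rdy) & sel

0

~~~sel & ((~((~~sel | ~req) & ~~sel) | ~en) & ~((~~sel | ~req) & ~~sel) | rdy) & sel
= ~~~sel & (~((~~sel | ~req) & ~~sel) | rdy) & sel   (absorption)
= ~~~sel & (~~~sel | rdy) & sel   (absorption)
= ~~~sel & sel   (absorption)
= ~sel & sel   (double negation)
= 0   (complement)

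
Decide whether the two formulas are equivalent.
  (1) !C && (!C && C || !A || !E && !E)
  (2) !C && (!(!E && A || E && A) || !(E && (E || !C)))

Yes

E1: !C && (!C && C || !A || !E && !E)
    = !C && (!C && C || !A || !E)   [idempotence]
    = !C && (!A || !E)   [complement / identity]
E2: !C && (!(!E && A || E && A) || !(E && (E || !C)))
    = !C && (!(!E && A || E && A) || !E)   [absorption]
    = !C && (!A || !E)   [distribution]
Both reduce to !C && (!A || !E), so they are equivalent.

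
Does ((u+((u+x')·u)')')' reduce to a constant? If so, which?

yes, True

((u+((u+x')·u)')')'
= ((u+u')')'   (absorption)
= u+u'   (double negation)
= 1   (complement)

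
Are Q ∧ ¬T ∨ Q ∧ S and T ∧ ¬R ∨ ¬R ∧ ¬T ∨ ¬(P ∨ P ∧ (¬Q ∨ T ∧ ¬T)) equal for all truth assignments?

No

E1: Q ∧ ¬T ∨ Q ∧ S
    = (¬T ∨ S) ∧ Q   (distribution)
E2: T ∧ ¬R ∨ ¬R ∧ ¬T ∨ ¬(P ∨ P ∧ (¬Q ∨ T ∧ ¬T))
    = ¬R ∨ ¬(P ∨ P ∧ (¬Q ∨ T ∧ ¬T))   (distribution)
    = ¬R ∨ ¬(P ∨ P ∧ ¬Q)   (complement / identity)
    = ¬R ∨ ¬P   (absorption)
These differ: at P=0, Q=1, R=0, S=0, T=1, E1 = 0 but E2 = 1.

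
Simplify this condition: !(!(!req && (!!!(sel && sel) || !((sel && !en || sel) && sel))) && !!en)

!(!(!req && (!!!(sel && sel) || !((sel && !en || sel) && sel))) && !!en)
= !(!(!req && (!!!(sel && sel) || !(sel && sel))) && !!en)   — absorption
= !(!(!req && (!(sel && sel) || !(sel && sel))) && !!en)   — double negation
= !(!(!req && !(sel && sel)) && !!en)   — idempotence
= !req && !(sel && sel) || !en   — De Morgan
= !req && !sel || !en   — idempotence

!req && !sel || !en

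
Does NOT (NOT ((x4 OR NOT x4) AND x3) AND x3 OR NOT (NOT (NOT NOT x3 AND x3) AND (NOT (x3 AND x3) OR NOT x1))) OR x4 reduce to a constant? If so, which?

NOT (NOT ((x4 OR NOT x4) AND x3) AND x3 OR NOT (NOT (NOT NOT x3 AND x3) AND (NOT (x3 AND x3) OR NOT x1))) OR x4
= NOT (NOT ((x4 OR NOT x4) AND x3) AND x3 OR NOT (NOT (x3 AND x3) AND (NOT (x3 AND x3) OR NOT x1))) OR x4
= NOT (NOT x3 AND x3 OR NOT (NOT (x3 AND x3) AND (NOT (x3 AND x3) OR NOT x1))) OR x4
= NOT (NOT x3 AND x3 OR NOT NOT (x3 AND x3)) OR x4
= NOT (NOT x3 AND x3 OR x3 AND x3) OR x4
= NOT x3 OR x4
This depends on x3, x4, so it is not a constant.

no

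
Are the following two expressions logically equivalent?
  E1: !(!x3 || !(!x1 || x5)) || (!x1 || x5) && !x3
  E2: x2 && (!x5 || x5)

No

E1: !(!x3 || !(!x1 || x5)) || (!x1 || x5) && !x3
    = x3 && (!x1 || x5) || (!x1 || x5) && !x3   [De Morgan]
    = !x1 || x5   [distribution]
E2: x2 && (!x5 || x5)
    = x2   [complement / identity]
These differ: at x1=0, x2=0, x3=0, x5=1, E1 = 1 but E2 = 0.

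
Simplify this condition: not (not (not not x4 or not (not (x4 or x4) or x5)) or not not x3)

x4 and not x3

not (not (not not x4 or not (not (x4 or x4) or x5)) or not not x3)
= not (not (not not x4 or not (not x4 or x5)) or not not x3)   [idempotence]
= not (not x4 and (not x4 or x5) or not not x3)   [De Morgan]
= not (not x4 or not not x3)   [absorption]
= x4 and not x3   [De Morgan]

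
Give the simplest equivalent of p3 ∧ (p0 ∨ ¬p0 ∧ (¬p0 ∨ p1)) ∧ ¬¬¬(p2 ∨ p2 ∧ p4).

p3 ∧ ¬p2

p3 ∧ (p0 ∨ ¬p0 ∧ (¬p0 ∨ p1)) ∧ ¬¬¬(p2 ∨ p2 ∧ p4)
= p3 ∧ (p0 ∨ ¬p0) ∧ ¬¬¬(p2 ∨ p2 ∧ p4)   — absorption
= p3 ∧ (p0 ∨ ¬p0) ∧ ¬¬¬p2   — absorption
= p3 ∧ ¬¬¬p2   — complement / identity
= p3 ∧ ¬p2   — double negation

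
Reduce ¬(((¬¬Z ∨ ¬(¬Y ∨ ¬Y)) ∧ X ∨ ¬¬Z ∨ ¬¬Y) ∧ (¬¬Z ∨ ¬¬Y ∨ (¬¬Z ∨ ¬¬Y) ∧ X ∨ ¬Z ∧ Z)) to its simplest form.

¬(((¬¬Z ∨ ¬(¬Y ∨ ¬Y)) ∧ X ∨ ¬¬Z ∨ ¬¬Y) ∧ (¬¬Z ∨ ¬¬Y ∨ (¬¬Z ∨ ¬¬Y) ∧ X ∨ ¬Z ∧ Z))
= ¬(((¬¬Z ∨ ¬¬Y) ∧ X ∨ ¬¬Z ∨ ¬¬Y) ∧ (¬¬Z ∨ ¬¬Y ∨ (¬¬Z ∨ ¬¬Y) ∧ X ∨ ¬Z ∧ Z))
= ¬(((¬¬Z ∨ ¬¬Y) ∧ X ∨ ¬¬Z ∨ ¬¬Y) ∧ (¬¬Z ∨ ¬¬Y ∨ (¬¬Z ∨ ¬¬Y) ∧ X))
= ¬((¬¬Z ∨ ¬¬Y) ∧ X ∧ (¬¬Z ∨ ¬¬Y) ∧ X ∨ ¬¬Z ∨ ¬¬Y)
= ¬((¬¬Z ∨ ¬¬Y) ∧ X ∨ ¬¬Z ∨ ¬¬Y)
= ¬(¬¬Z ∨ ¬¬Y)
= ¬Z ∧ ¬Y

¬Z ∧ ¬Y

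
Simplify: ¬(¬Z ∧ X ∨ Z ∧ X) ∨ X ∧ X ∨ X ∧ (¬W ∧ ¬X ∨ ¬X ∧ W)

¬(¬Z ∧ X ∨ Z ∧ X) ∨ X ∧ X ∨ X ∧ (¬W ∧ ¬X ∨ ¬X ∧ W)
= ¬(¬Z ∧ X ∨ Z ∧ X) ∨ X ∧ X ∨ X ∧ ¬X   [distribution]
= ¬(¬Z ∧ X ∨ Z ∧ X) ∨ X   [distribution]
= ¬X ∨ X   [distribution]
= True   [complement]

True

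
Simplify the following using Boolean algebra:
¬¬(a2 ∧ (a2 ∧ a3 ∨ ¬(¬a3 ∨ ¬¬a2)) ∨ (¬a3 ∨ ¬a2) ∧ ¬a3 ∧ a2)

a2

¬¬(a2 ∧ (a2 ∧ a3 ∨ ¬(¬a3 ∨ ¬¬a2)) ∨ (¬a3 ∨ ¬a2) ∧ ¬a3 ∧ a2)
= ¬¬(a2 ∧ (a2 ∧ a3 ∨ ¬(¬a3 ∨ ¬¬a2)) ∨ ¬a3 ∧ a2)   [absorption]
= ¬¬(a2 ∧ (a2 ∧ a3 ∨ a3 ∧ ¬a2) ∨ ¬a3 ∧ a2)   [De Morgan]
= ¬¬(a2 ∧ a3 ∨ ¬a3 ∧ a2)   [distribution]
= ¬¬a2   [distribution]
= a2   [double negation]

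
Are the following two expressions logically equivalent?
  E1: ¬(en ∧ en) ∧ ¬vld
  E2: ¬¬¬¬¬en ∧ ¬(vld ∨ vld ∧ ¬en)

E1: ¬(en ∧ en) ∧ ¬vld
    = ¬en ∧ ¬vld
E2: ¬¬¬¬¬en ∧ ¬(vld ∨ vld ∧ ¬en)
    = ¬¬¬en ∧ ¬(vld ∨ vld ∧ ¬en)
    = ¬en ∧ ¬(vld ∨ vld ∧ ¬en)
    = ¬en ∧ ¬vld
Both reduce to ¬en ∧ ¬vld, so they are equivalent.

Yes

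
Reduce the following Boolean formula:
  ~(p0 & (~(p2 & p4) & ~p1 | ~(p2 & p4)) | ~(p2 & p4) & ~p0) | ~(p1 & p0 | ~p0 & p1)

p2 & p4 | ~p1

~(p0 & (~(p2 & p4) & ~p1 | ~(p2 & p4)) | ~(p2 & p4) & ~p0) | ~(p1 & p0 | ~p0 & p1)
= ~(p0 & ~(p2 & p4) | ~(p2 & p4) & ~p0) | ~(p1 & p0 | ~p0 & p1)
= ~~(p2 & p4) | ~(p1 & p0 | ~p0 & p1)
= ~~(p2 & p4) | ~p1
= p2 & p4 | ~p1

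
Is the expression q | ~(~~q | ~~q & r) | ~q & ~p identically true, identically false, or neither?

q | ~(~~q | ~~q & r) | ~q & ~p
= q | ~~~q | ~q & ~p   — absorption
= q | ~q | ~q & ~p   — double negation
= q | ~q   — absorption
= 1   — complement

identically true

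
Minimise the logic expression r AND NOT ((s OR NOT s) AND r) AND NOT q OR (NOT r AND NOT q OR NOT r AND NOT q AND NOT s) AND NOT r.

r AND NOT ((s OR NOT s) AND r) AND NOT q OR (NOT r AND NOT q OR NOT r AND NOT q AND NOT s) AND NOT r
= r AND NOT ((s OR NOT s) AND r) AND NOT q OR NOT r AND NOT q AND NOT r   — absorption
= r AND NOT r AND NOT q OR NOT r AND NOT q AND NOT r   — complement / identity
= NOT r AND NOT q   — distribution

NOT r AND NOT q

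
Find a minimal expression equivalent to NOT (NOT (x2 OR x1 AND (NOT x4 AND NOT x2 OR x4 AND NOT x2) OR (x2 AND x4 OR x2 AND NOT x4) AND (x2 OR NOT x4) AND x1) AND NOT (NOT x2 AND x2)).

NOT (NOT (x2 OR x1 AND (NOT x4 AND NOT x2 OR x4 AND NOT x2) OR (x2 AND x4 OR x2 AND NOT x4) AND (x2 OR NOT x4) AND x1) AND NOT (NOT x2 AND x2))
= NOT (NOT (x2 OR x1 AND (NOT x4 AND NOT x2 OR x4 AND NOT x2) OR x2 AND (x2 OR NOT x4) AND x1) AND NOT (NOT x2 AND x2))
= NOT (NOT (x2 OR x1 AND NOT x2 OR x2 AND (x2 OR NOT x4) AND x1) AND NOT (NOT x2 AND x2))
= NOT (NOT (x2 OR x1 AND NOT x2 OR x2 AND x1) AND NOT (NOT x2 AND x2))
= x2 OR x1 AND NOT x2 OR x2 AND x1 OR NOT x2 AND x2
= x2 OR x1 OR NOT x2 AND x2
= x2 OR x1

x2 OR x1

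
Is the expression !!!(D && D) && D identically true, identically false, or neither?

identically false

!!!(D && D) && D
= !(D && D) && D
= !D && D
= false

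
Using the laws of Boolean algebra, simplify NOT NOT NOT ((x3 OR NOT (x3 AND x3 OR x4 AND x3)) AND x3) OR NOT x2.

NOT x3 OR NOT x2

NOT NOT NOT ((x3 OR NOT (x3 AND x3 OR x4 AND x3)) AND x3) OR NOT x2
= NOT NOT NOT ((x3 OR NOT ((x3 OR x4) AND x3)) AND x3) OR NOT x2
= NOT NOT NOT ((x3 OR NOT x3) AND x3) OR NOT x2
= NOT ((x3 OR NOT x3) AND x3) OR NOT x2
= NOT x3 OR NOT x2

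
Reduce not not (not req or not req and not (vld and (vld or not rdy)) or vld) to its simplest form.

not req or vld

not not (not req or not req and not (vld and (vld or not rdy)) or vld)
= not not (not req or not req and not vld or vld)   (absorption)
= not not (not req or vld)   (absorption)
= not req or vld   (double negation)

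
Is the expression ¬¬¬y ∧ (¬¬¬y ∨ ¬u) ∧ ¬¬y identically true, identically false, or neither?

¬¬¬y ∧ (¬¬¬y ∨ ¬u) ∧ ¬¬y
= ¬¬¬y ∧ ¬¬y   [absorption]
= ¬y ∧ ¬¬y   [double negation]
= ¬y ∧ y   [double negation]
= False   [complement]

identically false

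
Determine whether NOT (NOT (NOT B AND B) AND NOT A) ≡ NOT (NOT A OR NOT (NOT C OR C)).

Yes

E1: NOT (NOT (NOT B AND B) AND NOT A)
    = NOT B AND B OR A
    = A
E2: NOT (NOT A OR NOT (NOT C OR C))
    = A AND (NOT C OR C)
    = A
Both reduce to A, so they are equivalent.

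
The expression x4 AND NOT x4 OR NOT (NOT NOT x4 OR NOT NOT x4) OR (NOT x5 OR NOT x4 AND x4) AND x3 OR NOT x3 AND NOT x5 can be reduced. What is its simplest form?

x4 AND NOT x4 OR NOT (NOT NOT x4 OR NOT NOT x4) OR (NOT x5 OR NOT x4 AND x4) AND x3 OR NOT x3 AND NOT x5
= x4 AND NOT x4 OR NOT (NOT NOT x4 OR NOT NOT x4) OR NOT x5 AND x3 OR NOT x3 AND NOT x5
= x4 AND NOT x4 OR NOT x4 AND NOT x4 OR NOT x5 AND x3 OR NOT x3 AND NOT x5
= x4 AND NOT x4 OR NOT x4 AND NOT x4 OR NOT x5
= NOT x4 OR NOT x5

NOT x4 OR NOT x5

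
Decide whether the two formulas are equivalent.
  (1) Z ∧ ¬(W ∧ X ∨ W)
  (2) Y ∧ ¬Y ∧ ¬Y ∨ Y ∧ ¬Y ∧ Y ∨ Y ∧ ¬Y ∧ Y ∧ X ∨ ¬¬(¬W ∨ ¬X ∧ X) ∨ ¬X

E1: Z ∧ ¬(W ∧ X ∨ W)
    = Z ∧ ¬W   [absorption]
E2: Y ∧ ¬Y ∧ ¬Y ∨ Y ∧ ¬Y ∧ Y ∨ Y ∧ ¬Y ∧ Y ∧ X ∨ ¬¬(¬W ∨ ¬X ∧ X) ∨ ¬X
    = Y ∧ ¬Y ∧ ¬Y ∨ Y ∧ ¬Y ∧ Y ∨ ¬¬(¬W ∨ ¬X ∧ X) ∨ ¬X   [absorption]
    = Y ∧ ¬Y ∧ ¬Y ∨ Y ∧ ¬Y ∧ Y ∨ ¬W ∨ ¬X ∧ X ∨ ¬X   [double negation]
    = Y ∧ ¬Y ∧ ¬Y ∨ Y ∧ ¬Y ∧ Y ∨ ¬W ∨ ¬X   [complement / identity]
    = Y ∧ ¬Y ∨ ¬W ∨ ¬X   [distribution]
    = ¬W ∨ ¬X   [complement / identity]
These differ: at W=0, X=0, Y=0, Z=0, E1 = 0 but E2 = 1.

No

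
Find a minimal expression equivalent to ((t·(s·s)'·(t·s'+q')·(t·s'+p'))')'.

((t·(s·s)'·(t·s'+q')·(t·s'+p'))')'
= ((t·s'·(t·s'+q')·(t·s'+p'))')'   — idempotence
= ((t·s'·(t·s'+p'))')'   — absorption
= t·s'·(t·s'+p')   — double negation
= t·s'   — absorption

t·s'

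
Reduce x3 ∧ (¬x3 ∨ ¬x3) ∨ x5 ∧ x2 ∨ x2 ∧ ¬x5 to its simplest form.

x2

x3 ∧ (¬x3 ∨ ¬x3) ∨ x5 ∧ x2 ∨ x2 ∧ ¬x5
= x3 ∧ ¬x3 ∨ x5 ∧ x2 ∨ x2 ∧ ¬x5   [idempotence]
= x5 ∧ x2 ∨ x2 ∧ ¬x5   [complement / identity]
= x2   [distribution]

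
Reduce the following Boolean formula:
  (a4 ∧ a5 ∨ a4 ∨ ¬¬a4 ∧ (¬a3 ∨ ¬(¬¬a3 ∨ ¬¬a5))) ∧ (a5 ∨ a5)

(a4 ∧ a5 ∨ a4 ∨ ¬¬a4 ∧ (¬a3 ∨ ¬(¬¬a3 ∨ ¬¬a5))) ∧ (a5 ∨ a5)
= (a4 ∧ a5 ∨ a4 ∨ ¬¬a4 ∧ (¬a3 ∨ ¬a3 ∧ ¬a5)) ∧ (a5 ∨ a5)   — De Morgan
= (a4 ∧ a5 ∨ a4 ∨ a4 ∧ (¬a3 ∨ ¬a3 ∧ ¬a5)) ∧ (a5 ∨ a5)   — double negation
= (a4 ∧ a5 ∨ a4 ∨ a4 ∧ ¬a3) ∧ (a5 ∨ a5)   — absorption
= (a4 ∧ a5 ∨ a4) ∧ (a5 ∨ a5)   — absorption
= a4 ∧ (a5 ∨ a5)   — absorption
= a4 ∧ a5   — idempotence

a4 ∧ a5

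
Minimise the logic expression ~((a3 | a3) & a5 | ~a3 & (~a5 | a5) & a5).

~((a3 | a3) & a5 | ~a3 & (~a5 | a5) & a5)
= ~((a3 | a3) & a5 | ~a3 & a5)   (complement / identity)
= ~(a3 & a5 | ~a3 & a5)   (idempotence)
= ~a5   (distribution)

~a5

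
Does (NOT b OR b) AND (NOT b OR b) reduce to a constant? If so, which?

(NOT b OR b) AND (NOT b OR b)
= NOT b OR b   [complement / identity]
= TRUE   [complement]

yes, True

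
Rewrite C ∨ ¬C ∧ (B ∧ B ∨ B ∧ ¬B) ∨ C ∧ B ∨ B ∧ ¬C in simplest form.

C ∨ B

C ∨ ¬C ∧ (B ∧ B ∨ B ∧ ¬B) ∨ C ∧ B ∨ B ∧ ¬C
= C ∨ ¬C ∧ B ∨ C ∧ B ∨ B ∧ ¬C
= C ∨ B ∨ B ∧ ¬C
= C ∨ B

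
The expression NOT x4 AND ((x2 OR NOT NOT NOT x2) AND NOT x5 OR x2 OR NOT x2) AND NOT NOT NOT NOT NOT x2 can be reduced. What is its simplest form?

NOT x4 AND ((x2 OR NOT NOT NOT x2) AND NOT x5 OR x2 OR NOT x2) AND NOT NOT NOT NOT NOT x2
= NOT x4 AND ((x2 OR NOT x2) AND NOT x5 OR x2 OR NOT x2) AND NOT NOT NOT NOT NOT x2
= NOT x4 AND (x2 OR NOT x2) AND NOT NOT NOT NOT NOT x2
= NOT x4 AND (x2 OR NOT x2) AND NOT NOT NOT x2
= NOT x4 AND NOT NOT NOT x2
= NOT x4 AND NOT x2

NOT x4 AND NOT x2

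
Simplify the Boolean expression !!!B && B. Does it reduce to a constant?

!!!B && B
= !B && B
= false

false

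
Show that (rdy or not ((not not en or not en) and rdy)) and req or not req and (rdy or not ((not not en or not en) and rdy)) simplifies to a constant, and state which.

(rdy or not ((not not en or not en) and rdy)) and req or not req and (rdy or not ((not not en or not en) and rdy))
= (rdy or not ((not not en or not en) and rdy)) and (req or not req)   — distribution
= (rdy or not ((en or not en) and rdy)) and (req or not req)   — double negation
= rdy or not ((en or not en) and rdy)   — complement / identity
= rdy or not rdy   — complement / identity
= True   — complement

True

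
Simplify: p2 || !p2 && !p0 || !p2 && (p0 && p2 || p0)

true

p2 || !p2 && !p0 || !p2 && (p0 && p2 || p0)
= p2 || !p2 && !p0 || !p2 && p0   — absorption
= p2 || !p2   — distribution
= true   — complement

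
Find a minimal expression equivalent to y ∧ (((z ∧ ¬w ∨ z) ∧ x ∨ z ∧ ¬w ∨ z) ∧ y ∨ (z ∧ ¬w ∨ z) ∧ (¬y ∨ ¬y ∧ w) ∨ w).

y ∧ (((z ∧ ¬w ∨ z) ∧ x ∨ z ∧ ¬w ∨ z) ∧ y ∨ (z ∧ ¬w ∨ z) ∧ (¬y ∨ ¬y ∧ w) ∨ w)
= y ∧ (((z ∧ ¬w ∨ z) ∧ x ∨ z ∧ ¬w ∨ z) ∧ y ∨ (z ∧ ¬w ∨ z) ∧ ¬y ∨ w)   (absorption)
= y ∧ ((z ∧ ¬w ∨ z) ∧ y ∨ (z ∧ ¬w ∨ z) ∧ ¬y ∨ w)   (absorption)
= y ∧ (z ∧ ¬w ∨ z ∨ w)   (distribution)
= y ∧ (z ∨ w)   (absorption)

y ∧ (z ∨ w)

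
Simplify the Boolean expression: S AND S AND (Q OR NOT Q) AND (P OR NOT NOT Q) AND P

S AND P

S AND S AND (Q OR NOT Q) AND (P OR NOT NOT Q) AND P
= S AND S AND (P OR NOT NOT Q) AND P   (complement / identity)
= S AND S AND (P OR Q) AND P   (double negation)
= S AND S AND P   (absorption)
= S AND P   (idempotence)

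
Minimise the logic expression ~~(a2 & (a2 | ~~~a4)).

~~(a2 & (a2 | ~~~a4))
= ~~(a2 & (a2 | ~a4))   — double negation
= a2 & (a2 | ~a4)   — double negation
= a2   — absorption

a2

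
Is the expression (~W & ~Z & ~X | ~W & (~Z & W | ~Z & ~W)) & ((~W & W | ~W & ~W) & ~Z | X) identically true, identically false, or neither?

neither

(~W & ~Z & ~X | ~W & (~Z & W | ~Z & ~W)) & ((~W & W | ~W & ~W) & ~Z | X)
= (~W & ~Z & ~X | ~W & ~Z) & ((~W & W | ~W & ~W) & ~Z | X)   — distribution
= (~W & ~Z & ~X | ~W & ~Z) & (~W & ~Z | X)   — distribution
= ~W & ~Z & (~W & ~Z | X)   — absorption
= ~W & ~Z   — absorption
This depends on W, Z, so it is not a constant.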